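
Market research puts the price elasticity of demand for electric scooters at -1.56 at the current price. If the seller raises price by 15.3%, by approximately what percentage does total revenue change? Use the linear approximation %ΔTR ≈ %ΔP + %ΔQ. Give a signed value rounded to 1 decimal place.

-8.6%

%ΔQ ≈ Ed × %ΔP = (-1.56) × (+15.3%) = -23.8680%
%ΔTR ≈ %ΔP + %ΔQ = (+15.3%) + (-23.8680%) = -8.5680%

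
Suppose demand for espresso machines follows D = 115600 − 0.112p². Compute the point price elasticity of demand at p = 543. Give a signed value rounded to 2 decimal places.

dD/dp = −2·0.112·p = -121.632. At p = 543, D = 82576.912.
Ed = (dD/dp)·(p/D) = (-121.632) × (543/82576.912) = -0.7998…

-0.80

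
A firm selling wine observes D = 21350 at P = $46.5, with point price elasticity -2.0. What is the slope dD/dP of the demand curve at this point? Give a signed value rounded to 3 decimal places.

Ed = (dD/dP)·(P/D) ⇒ dD/dP = Ed·D/P = (-2.0)·21350/46.5 = -918.27956…

-918.280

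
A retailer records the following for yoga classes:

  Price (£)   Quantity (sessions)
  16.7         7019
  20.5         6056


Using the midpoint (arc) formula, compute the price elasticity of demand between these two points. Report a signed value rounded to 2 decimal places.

-0.72

%ΔQ = (6056 − 7019) / [(7019 + 6056)/2] = -963/6537.5 = -0.147304…
%ΔP = (20.5 − 16.7) / [(16.7 + 20.5)/2] = 3.8/18.6 = 0.204301…
Arc Ed = %ΔQ / %ΔP = (-963/6537.5) / (3.8/18.6) = -0.7210…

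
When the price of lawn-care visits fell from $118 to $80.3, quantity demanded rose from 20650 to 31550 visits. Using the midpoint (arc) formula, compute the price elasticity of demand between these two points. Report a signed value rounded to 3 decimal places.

-1.098

%ΔQ = (31550 − 20650) / [(20650 + 31550)/2] = 10900/26100 = 0.417624…
%ΔP = (80.3 − 118) / [(118 + 80.3)/2] = -37.7/99.15 = -0.380231…
Arc Ed = %ΔQ / %ΔP = (10900/26100) / (-37.7/99.15) = -1.09834…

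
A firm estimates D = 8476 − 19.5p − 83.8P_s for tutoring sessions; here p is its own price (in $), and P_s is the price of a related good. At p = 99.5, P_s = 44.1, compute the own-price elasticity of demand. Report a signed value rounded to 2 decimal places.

At the given values, D = 8476 − 19.5(99.5) − 83.8(44.1) = 2840.17.
∂D/∂p = −19.5.
E = (-19.5) × (99.5/2840.17) = -0.6831…

-0.68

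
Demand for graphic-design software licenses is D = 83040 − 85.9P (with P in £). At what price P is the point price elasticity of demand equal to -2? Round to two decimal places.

Ed = −85.9P/(83040 − 85.9P). Set this equal to -2:
85.9P = 2·(83040 − 85.9P) ⇒ 85.9P(1 + 2) = 2·83040
P = 2·83040 / (85.9·3) = 644.4703…

644.47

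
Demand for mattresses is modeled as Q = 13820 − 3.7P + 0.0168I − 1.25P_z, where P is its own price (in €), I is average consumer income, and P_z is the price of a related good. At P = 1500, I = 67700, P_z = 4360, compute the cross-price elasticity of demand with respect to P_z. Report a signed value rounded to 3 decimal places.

At the given values, Q = 13820 − 3.7(1500) + 0.0168(67700) − 1.25(4360) = 3957.36.
∂Q/∂P_z = -1.25.
E = (-1.25) × (4360/3957.36) = -1.37718…

-1.377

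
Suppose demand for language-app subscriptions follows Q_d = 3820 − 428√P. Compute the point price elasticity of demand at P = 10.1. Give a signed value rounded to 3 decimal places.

-0.276

dQ_d/dP = −428/(2√P) = -67.3369. At P = 10.1, Q_d = 2459.79.
Ed = (dQ_d/dP)·(P/Q_d) = (-67.3369) × (10.1/2459.79) = -0.27648…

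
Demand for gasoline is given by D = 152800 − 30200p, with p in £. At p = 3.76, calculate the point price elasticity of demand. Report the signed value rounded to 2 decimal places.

dD/dp = −30200. At p = 3.76, D = 152800 − 30200(3.76) = 39248.
Ed = (dD/dp)·(p/D) = −30200 × (3.76/39248) = -2.8931…

-2.89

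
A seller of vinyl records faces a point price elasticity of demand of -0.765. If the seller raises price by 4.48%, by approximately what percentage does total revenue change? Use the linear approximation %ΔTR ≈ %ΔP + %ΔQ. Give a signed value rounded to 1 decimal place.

%ΔQ ≈ Ed × %ΔP = (-0.765) × (+4.48%) = -3.4272%
%ΔTR ≈ %ΔP + %ΔQ = (+4.48%) + (-3.4272%) = +1.0528%

+1.1%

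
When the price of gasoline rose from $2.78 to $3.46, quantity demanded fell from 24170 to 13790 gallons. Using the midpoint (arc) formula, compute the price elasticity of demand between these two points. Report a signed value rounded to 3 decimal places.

-2.509

%ΔQ = (13790 − 24170) / [(24170 + 13790)/2] = -10380/18980 = -0.546891…
%ΔP = (3.46 − 2.78) / [(2.78 + 3.46)/2] = 0.68/3.12 = 0.217948…
Arc Ed = %ΔQ / %ΔP = (-10380/18980) / (0.68/3.12) = -2.50926…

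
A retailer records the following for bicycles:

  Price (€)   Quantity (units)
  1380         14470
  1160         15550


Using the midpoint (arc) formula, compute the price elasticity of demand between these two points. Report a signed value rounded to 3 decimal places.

%ΔQ = (15550 − 14470) / [(14470 + 15550)/2] = 1080/15010 = 0.071952…
%ΔP = (1160 − 1380) / [(1380 + 1160)/2] = -220/1270 = -0.173228…
Arc Ed = %ΔQ / %ΔP = (1080/15010) / (-220/1270) = -0.41535…

-0.415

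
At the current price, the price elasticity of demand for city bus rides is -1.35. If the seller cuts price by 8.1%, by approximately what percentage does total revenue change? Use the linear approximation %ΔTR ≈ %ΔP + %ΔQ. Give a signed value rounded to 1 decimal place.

+2.8%

%ΔQ ≈ Ed × %ΔP = (-1.35) × (-8.1%) = +10.9350%
%ΔTR ≈ %ΔP + %ΔQ = (-8.1%) + (+10.9350%) = +2.8350%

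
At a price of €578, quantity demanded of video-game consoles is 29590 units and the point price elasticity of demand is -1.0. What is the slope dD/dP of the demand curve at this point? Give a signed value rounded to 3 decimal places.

-51.194

Ed = (dD/dP)·(P/D) ⇒ dD/dP = Ed·D/P = (-1.0)·29590/578 = -51.19377…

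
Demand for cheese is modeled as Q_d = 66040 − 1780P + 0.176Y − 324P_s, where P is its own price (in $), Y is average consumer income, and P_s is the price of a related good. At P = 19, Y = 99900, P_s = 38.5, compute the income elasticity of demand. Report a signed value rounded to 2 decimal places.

0.47

At the given values, Q_d = 66040 − 1780(19) + 0.176(99900) − 324(38.5) = 37328.4.
∂Q_d/∂Y = 0.176.
E = (0.176) × (99900/37328.4) = 0.4710…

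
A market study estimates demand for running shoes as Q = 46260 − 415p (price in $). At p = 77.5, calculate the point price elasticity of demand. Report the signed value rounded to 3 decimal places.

dQ/dp = −415. At p = 77.5, Q = 46260 − 415(77.5) = 14097.5.
Ed = (dQ/dp)·(p/Q) = −415 × (77.5/14097.5) = -2.28143…

-2.281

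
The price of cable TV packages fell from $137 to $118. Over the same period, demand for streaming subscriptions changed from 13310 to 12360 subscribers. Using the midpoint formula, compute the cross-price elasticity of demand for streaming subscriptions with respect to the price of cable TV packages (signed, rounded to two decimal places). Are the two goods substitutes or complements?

%ΔQ_{streaming subscriptions} = (12360 − 13310)/avg = -950/12835 = -0.074016…
%ΔP_{cable TV packages} = (118 − 137)/avg = -19/127.5 = -0.149019…
E_cross = (-950/12835) / (-19/127.5) = 0.4966…
E_cross > 0 ⇒ the goods are substitutes.

0.50; substitutes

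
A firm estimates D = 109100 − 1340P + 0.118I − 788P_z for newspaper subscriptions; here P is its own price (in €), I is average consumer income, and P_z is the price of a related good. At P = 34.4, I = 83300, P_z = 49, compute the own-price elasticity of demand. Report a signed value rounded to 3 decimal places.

At the given values, D = 109100 − 1340(34.4) + 0.118(83300) − 788(49) = 34221.4.
∂D/∂P = −1340.
E = (-1340) × (34.4/34221.4) = -1.34699…

-1.347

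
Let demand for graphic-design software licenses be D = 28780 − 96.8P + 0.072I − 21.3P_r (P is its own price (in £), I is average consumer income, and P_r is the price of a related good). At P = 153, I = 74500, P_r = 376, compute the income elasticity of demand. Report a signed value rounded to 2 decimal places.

At the given values, D = 28780 − 96.8(153) + 0.072(74500) − 21.3(376) = 11324.8.
∂D/∂I = 0.072.
E = (0.072) × (74500/11324.8) = 0.4736…

0.47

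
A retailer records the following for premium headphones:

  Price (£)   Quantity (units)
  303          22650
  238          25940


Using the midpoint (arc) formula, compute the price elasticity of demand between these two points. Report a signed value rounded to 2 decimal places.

-0.56

%ΔQ = (25940 − 22650) / [(22650 + 25940)/2] = 3290/24295 = 0.135418…
%ΔP = (238 − 303) / [(303 + 238)/2] = -65/270.5 = -0.240295…
Arc Ed = %ΔQ / %ΔP = (3290/24295) / (-65/270.5) = -0.5635…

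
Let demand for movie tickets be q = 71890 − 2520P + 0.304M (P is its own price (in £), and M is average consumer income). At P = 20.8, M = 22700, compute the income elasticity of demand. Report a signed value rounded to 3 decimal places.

0.262

At the given values, q = 71890 − 2520(20.8) + 0.304(22700) = 26374.8.
∂q/∂M = 0.304.
E = (0.304) × (22700/26374.8) = 0.26164…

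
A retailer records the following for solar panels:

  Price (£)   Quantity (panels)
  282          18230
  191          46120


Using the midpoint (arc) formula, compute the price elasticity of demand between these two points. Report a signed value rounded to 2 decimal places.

%ΔQ = (46120 − 18230) / [(18230 + 46120)/2] = 27890/32175 = 0.866822…
%ΔP = (191 − 282) / [(282 + 191)/2] = -91/236.5 = -0.384778…
Arc Ed = %ΔQ / %ΔP = (27890/32175) / (-91/236.5) = -2.2527…

-2.25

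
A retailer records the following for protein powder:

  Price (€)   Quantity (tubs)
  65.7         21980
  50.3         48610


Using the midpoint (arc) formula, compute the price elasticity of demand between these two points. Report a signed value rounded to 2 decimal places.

%ΔQ = (48610 − 21980) / [(21980 + 48610)/2] = 26630/35295 = 0.754497…
%ΔP = (50.3 − 65.7) / [(65.7 + 50.3)/2] = -15.4/58 = -0.265517…
Arc Ed = %ΔQ / %ΔP = (26630/35295) / (-15.4/58) = -2.8416…

-2.84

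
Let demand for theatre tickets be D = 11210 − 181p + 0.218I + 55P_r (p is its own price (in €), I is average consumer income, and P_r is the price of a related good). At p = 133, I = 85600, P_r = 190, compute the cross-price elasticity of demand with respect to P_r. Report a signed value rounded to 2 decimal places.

0.64

At the given values, D = 11210 − 181(133) + 0.218(85600) + 55(190) = 16247.8.
∂D/∂P_r = 55.
E = (55) × (190/16247.8) = 0.6431…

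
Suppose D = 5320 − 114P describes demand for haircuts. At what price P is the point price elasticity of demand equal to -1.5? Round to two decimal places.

Ed = −114P/(5320 − 114P). Set this equal to -1.5:
114P = 1.5·(5320 − 114P) ⇒ 114P(1 + 1.5) = 1.5·5320
P = 1.5·5320 / (114·2.5) = 28

28.00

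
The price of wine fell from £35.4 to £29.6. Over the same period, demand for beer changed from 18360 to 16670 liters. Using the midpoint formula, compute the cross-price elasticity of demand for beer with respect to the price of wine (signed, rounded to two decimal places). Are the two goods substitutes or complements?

%ΔQ_{beer} = (16670 − 18360)/avg = -1690/17515 = -0.096488…
%ΔP_{wine} = (29.6 − 35.4)/avg = -5.8/32.5 = -0.178461…
E_cross = (-1690/17515) / (-5.8/32.5) = 0.5406…
E_cross > 0 ⇒ the goods are substitutes.

0.54; substitutes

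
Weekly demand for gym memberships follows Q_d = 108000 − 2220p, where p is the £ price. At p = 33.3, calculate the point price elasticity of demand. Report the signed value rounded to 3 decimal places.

-2.170

dQ_d/dp = −2220. At p = 33.3, Q_d = 108000 − 2220(33.3) = 34074.
Ed = (dQ_d/dp)·(p/Q_d) = −2220 × (33.3/34074) = -2.16957…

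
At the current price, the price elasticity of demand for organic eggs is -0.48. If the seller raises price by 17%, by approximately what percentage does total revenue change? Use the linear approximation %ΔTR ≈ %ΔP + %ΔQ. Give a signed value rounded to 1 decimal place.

%ΔQ ≈ Ed × %ΔP = (-0.48) × (+17%) = -8.1600%
%ΔTR ≈ %ΔP + %ΔQ = (+17%) + (-8.1600%) = +8.8400%

+8.8%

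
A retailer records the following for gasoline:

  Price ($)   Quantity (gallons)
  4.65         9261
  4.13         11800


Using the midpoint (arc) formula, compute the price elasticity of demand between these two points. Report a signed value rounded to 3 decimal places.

%ΔQ = (11800 − 9261) / [(9261 + 11800)/2] = 2539/10530.5 = 0.241109…
%ΔP = (4.13 − 4.65) / [(4.65 + 4.13)/2] = -0.52/4.39 = -0.118451…
Arc Ed = %ΔQ / %ΔP = (2539/10530.5) / (-0.52/4.39) = -2.03551…

-2.036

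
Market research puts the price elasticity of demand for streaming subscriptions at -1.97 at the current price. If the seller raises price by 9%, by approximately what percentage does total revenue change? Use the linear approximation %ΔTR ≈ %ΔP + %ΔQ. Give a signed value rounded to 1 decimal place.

%ΔQ ≈ Ed × %ΔP = (-1.97) × (+9%) = -17.7300%
%ΔTR ≈ %ΔP + %ΔQ = (+9%) + (-17.7300%) = -8.7300%

-8.7%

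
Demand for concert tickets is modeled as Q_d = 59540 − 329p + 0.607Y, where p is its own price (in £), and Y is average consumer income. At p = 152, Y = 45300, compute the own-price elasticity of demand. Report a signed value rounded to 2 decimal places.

-1.35

At the given values, Q_d = 59540 − 329(152) + 0.607(45300) = 37029.1.
∂Q_d/∂p = −329.
E = (-329) × (152/37029.1) = -1.3505…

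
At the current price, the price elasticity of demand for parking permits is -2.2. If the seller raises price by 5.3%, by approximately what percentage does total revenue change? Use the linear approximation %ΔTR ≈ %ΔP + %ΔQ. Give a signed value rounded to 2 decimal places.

-6.36%

%ΔQ ≈ Ed × %ΔP = (-2.2) × (+5.3%) = -11.6600%
%ΔTR ≈ %ΔP + %ΔQ = (+5.3%) + (-11.6600%) = -6.3600%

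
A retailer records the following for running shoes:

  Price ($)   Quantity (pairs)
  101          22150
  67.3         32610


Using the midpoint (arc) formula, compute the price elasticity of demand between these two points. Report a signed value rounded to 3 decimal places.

%ΔQ = (32610 − 22150) / [(22150 + 32610)/2] = 10460/27380 = 0.382030…
%ΔP = (67.3 − 101) / [(101 + 67.3)/2] = -33.7/84.15 = -0.400475…
Arc Ed = %ΔQ / %ΔP = (10460/27380) / (-33.7/84.15) = -0.95394…

-0.954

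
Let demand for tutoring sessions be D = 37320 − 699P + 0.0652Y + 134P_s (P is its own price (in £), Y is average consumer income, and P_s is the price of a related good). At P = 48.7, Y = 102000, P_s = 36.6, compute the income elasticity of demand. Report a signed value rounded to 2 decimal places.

0.45

At the given values, D = 37320 − 699(48.7) + 0.0652(102000) + 134(36.6) = 14833.5.
∂D/∂Y = 0.0652.
E = (0.0652) × (102000/14833.5) = 0.4483…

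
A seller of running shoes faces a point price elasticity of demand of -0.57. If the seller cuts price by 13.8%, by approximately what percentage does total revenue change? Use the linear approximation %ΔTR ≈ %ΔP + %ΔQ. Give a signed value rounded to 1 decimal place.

%ΔQ ≈ Ed × %ΔP = (-0.57) × (-13.8%) = +7.8660%
%ΔTR ≈ %ΔP + %ΔQ = (-13.8%) + (+7.8660%) = -5.9340%

-5.9%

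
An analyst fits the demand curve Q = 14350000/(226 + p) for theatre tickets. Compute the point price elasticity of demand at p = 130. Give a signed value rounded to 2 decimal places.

-0.37

dQ/dp = −14350000/(226 + p)² = -113.227. At p = 130, Q = 40309.
Ed = (dQ/dp)·(p/Q) = (-113.227) × (130/40309) = -0.3651…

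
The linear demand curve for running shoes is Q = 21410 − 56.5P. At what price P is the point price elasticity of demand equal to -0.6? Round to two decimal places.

142.10

Ed = −56.5P/(21410 − 56.5P). Set this equal to -0.6:
56.5P = 0.6·(21410 − 56.5P) ⇒ 56.5P(1 + 0.6) = 0.6·21410
P = 0.6·21410 / (56.5·1.6) = 142.1017…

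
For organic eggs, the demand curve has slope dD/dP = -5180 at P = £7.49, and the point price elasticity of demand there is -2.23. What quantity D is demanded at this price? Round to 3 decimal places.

Ed = (dD/dP)·(P/D) ⇒ D = (dD/dP)·P/Ed = (-5180)·7.49/(-2.23) = 17398.29596…

17398.296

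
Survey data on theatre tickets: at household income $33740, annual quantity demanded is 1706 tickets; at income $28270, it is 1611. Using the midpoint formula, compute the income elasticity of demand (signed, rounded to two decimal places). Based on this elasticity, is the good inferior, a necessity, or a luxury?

%ΔQ = (1611 − 1706)/[( 1706 + 1611)/2] = -95/1658.5 = -0.057280…
%ΔIncome = (28270 − 33740)/[( 33740 + 28270)/2] = -5470/31005 = -0.176423…
E_income = (-95/1658.5) / (-5470/31005) = 0.3246…
0 < E_income < 1 ⇒ normal good, necessity.

0.32; necessity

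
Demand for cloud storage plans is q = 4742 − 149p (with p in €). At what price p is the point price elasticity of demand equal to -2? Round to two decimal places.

Ed = −149p/(4742 − 149p). Set this equal to -2:
149p = 2·(4742 − 149p) ⇒ 149p(1 + 2) = 2·4742
p = 2·4742 / (149·3) = 21.2170…

21.22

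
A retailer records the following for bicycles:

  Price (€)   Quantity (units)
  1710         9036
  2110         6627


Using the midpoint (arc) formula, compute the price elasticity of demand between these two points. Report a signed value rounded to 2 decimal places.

-1.47

%ΔQ = (6627 − 9036) / [(9036 + 6627)/2] = -2409/7831.5 = -0.307603…
%ΔP = (2110 − 1710) / [(1710 + 2110)/2] = 400/1910 = 0.209424…
Arc Ed = %ΔQ / %ΔP = (-2409/7831.5) / (400/1910) = -1.4688…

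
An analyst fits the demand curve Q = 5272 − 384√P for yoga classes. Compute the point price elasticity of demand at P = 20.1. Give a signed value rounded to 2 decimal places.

-0.24

dQ/dP = −384/(2√P) = -42.8256. At P = 20.1, Q = 3550.41.
Ed = (dQ/dP)·(P/Q) = (-42.8256) × (20.1/3550.41) = -0.2424…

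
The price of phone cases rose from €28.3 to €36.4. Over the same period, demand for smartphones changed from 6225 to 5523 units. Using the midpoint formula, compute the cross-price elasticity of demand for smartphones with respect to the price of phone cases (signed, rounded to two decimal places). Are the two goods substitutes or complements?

-0.48; complements

%ΔQ_{smartphones} = (5523 − 6225)/avg = -702/5874 = -0.119509…
%ΔP_{phone cases} = (36.4 − 28.3)/avg = 8.1/32.35 = 0.250386…
E_cross = (-702/5874) / (8.1/32.35) = -0.4773…
E_cross < 0 ⇒ the goods are complements.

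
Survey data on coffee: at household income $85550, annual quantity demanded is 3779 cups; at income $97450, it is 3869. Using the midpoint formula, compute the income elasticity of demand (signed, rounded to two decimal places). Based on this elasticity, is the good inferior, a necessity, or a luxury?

0.18; necessity

%ΔQ = (3869 − 3779)/[( 3779 + 3869)/2] = 90/3824 = 0.023535…
%ΔIncome = (97450 − 85550)/[( 85550 + 97450)/2] = 11900/91500 = 0.130054…
E_income = (90/3824) / (11900/91500) = 0.1809…
0 < E_income < 1 ⇒ normal good, necessity.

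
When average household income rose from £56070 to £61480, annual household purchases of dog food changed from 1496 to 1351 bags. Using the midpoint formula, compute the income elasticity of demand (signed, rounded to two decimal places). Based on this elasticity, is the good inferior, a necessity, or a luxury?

-1.11; inferior

%ΔQ = (1351 − 1496)/[( 1496 + 1351)/2] = -145/1423.5 = -0.101861…
%ΔIncome = (61480 − 56070)/[( 56070 + 61480)/2] = 5410/58775 = 0.092045…
E_income = (-145/1423.5) / (5410/58775) = -1.1066…
E_income < 0 ⇒ inferior good.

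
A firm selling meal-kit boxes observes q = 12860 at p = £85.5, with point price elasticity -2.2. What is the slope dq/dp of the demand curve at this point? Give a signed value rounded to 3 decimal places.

-330.901

Ed = (dq/dp)·(p/q) ⇒ dq/dp = Ed·q/p = (-2.2)·12860/85.5 = -330.90058…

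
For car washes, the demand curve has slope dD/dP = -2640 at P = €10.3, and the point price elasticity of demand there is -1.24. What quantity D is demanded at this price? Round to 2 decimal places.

21929.03

Ed = (dD/dP)·(P/D) ⇒ D = (dD/dP)·P/Ed = (-2640)·10.3/(-1.24) = 21929.0322…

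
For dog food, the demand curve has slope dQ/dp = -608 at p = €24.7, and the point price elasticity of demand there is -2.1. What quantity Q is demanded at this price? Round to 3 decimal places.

7151.238

Ed = (dQ/dp)·(p/Q) ⇒ Q = (dQ/dp)·p/Ed = (-608)·24.7/(-2.1) = 7151.23809…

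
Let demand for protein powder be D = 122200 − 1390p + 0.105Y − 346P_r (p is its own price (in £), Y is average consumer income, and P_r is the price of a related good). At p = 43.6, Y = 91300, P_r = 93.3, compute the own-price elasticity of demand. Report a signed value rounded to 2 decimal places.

At the given values, D = 122200 − 1390(43.6) + 0.105(91300) − 346(93.3) = 38900.7.
∂D/∂p = −1390.
E = (-1390) × (43.6/38900.7) = -1.5579…

-1.56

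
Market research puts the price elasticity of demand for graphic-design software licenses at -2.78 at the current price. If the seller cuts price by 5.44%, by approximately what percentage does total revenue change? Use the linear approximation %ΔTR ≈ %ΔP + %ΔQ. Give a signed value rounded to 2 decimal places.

+9.68%

%ΔQ ≈ Ed × %ΔP = (-2.78) × (-5.44%) = +15.1232%
%ΔTR ≈ %ΔP + %ΔQ = (-5.44%) + (+15.1232%) = +9.6832%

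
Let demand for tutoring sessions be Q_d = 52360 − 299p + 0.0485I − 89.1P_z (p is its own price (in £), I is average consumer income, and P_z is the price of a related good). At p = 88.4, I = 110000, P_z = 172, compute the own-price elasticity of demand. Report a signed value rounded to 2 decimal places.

-1.66

At the given values, Q_d = 52360 − 299(88.4) + 0.0485(110000) − 89.1(172) = 15938.2.
∂Q_d/∂p = −299.
E = (-299) × (88.4/15938.2) = -1.6583…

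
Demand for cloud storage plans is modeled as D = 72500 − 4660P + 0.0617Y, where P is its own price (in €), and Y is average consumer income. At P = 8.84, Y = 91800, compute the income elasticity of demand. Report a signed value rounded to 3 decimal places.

0.153

At the given values, D = 72500 − 4660(8.84) + 0.0617(91800) = 36969.66.
∂D/∂Y = 0.0617.
E = (0.0617) × (91800/36969.66) = 0.15320…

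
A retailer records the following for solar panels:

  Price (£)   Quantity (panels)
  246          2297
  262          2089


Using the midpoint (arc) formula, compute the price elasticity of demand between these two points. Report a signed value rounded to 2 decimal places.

-1.51

%ΔQ = (2089 − 2297) / [(2297 + 2089)/2] = -208/2193 = -0.094847…
%ΔP = (262 − 246) / [(246 + 262)/2] = 16/254 = 0.062992…
Arc Ed = %ΔQ / %ΔP = (-208/2193) / (16/254) = -1.5056…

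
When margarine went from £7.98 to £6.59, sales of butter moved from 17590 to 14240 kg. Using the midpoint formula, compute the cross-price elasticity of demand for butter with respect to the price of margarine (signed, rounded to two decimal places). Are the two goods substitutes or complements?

%ΔQ_{butter} = (14240 − 17590)/avg = -3350/15915 = -0.210493…
%ΔP_{margarine} = (6.59 − 7.98)/avg = -1.39/7.285 = -0.190803…
E_cross = (-3350/15915) / (-1.39/7.285) = 1.1031…
E_cross > 0 ⇒ the goods are substitutes.

1.10; substitutes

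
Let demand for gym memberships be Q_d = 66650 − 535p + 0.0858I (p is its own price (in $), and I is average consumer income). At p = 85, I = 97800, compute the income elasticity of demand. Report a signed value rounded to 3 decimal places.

At the given values, Q_d = 66650 − 535(85) + 0.0858(97800) = 29566.24.
∂Q_d/∂I = 0.0858.
E = (0.0858) × (97800/29566.24) = 0.28381…

0.284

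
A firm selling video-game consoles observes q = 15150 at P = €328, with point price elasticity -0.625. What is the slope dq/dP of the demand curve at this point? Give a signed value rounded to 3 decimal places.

Ed = (dq/dP)·(P/q) ⇒ dq/dP = Ed·q/P = (-0.625)·15150/328 = -28.86814…

-28.868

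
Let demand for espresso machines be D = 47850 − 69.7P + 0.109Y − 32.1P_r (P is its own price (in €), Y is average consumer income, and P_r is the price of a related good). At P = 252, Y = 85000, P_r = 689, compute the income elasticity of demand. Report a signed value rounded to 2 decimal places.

0.53

At the given values, D = 47850 − 69.7(252) + 0.109(85000) − 32.1(689) = 17433.7.
∂D/∂Y = 0.109.
E = (0.109) × (85000/17433.7) = 0.5314…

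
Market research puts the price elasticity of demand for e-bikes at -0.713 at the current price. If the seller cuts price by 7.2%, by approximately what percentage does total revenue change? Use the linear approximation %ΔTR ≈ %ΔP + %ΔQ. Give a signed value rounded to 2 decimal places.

%ΔQ ≈ Ed × %ΔP = (-0.713) × (-7.2%) = +5.1336%
%ΔTR ≈ %ΔP + %ΔQ = (-7.2%) + (+5.1336%) = -2.0664%

-2.07%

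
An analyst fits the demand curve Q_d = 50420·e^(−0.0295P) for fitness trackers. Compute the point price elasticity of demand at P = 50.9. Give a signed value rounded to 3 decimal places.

-1.502

dQ_d/dP = −0.0295·Q_d = -331.368. At P = 50.9, Q_d = 11232.8.
Ed = (dQ_d/dP)·(P/Q_d) = (-331.368) × (50.9/11232.8) = -1.50155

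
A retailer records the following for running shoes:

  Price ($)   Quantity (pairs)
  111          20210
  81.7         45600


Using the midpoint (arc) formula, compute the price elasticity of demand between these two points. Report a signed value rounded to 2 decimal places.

-2.54

%ΔQ = (45600 − 20210) / [(20210 + 45600)/2] = 25390/32905 = 0.771615…
%ΔP = (81.7 − 111) / [(111 + 81.7)/2] = -29.3/96.35 = -0.304099…
Arc Ed = %ΔQ / %ΔP = (25390/32905) / (-29.3/96.35) = -2.5373…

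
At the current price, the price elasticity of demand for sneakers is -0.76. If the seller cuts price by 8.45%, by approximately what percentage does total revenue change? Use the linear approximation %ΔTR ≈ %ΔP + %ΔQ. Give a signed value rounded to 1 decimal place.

%ΔQ ≈ Ed × %ΔP = (-0.76) × (-8.45%) = +6.4220%
%ΔTR ≈ %ΔP + %ΔQ = (-8.45%) + (+6.4220%) = -2.0280%

-2.0%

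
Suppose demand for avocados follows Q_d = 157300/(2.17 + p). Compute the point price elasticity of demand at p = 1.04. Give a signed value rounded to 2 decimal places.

dQ_d/dp = −157300/(2.17 + p)² = -15265.8. At p = 1.04, Q_d = 49003.1.
Ed = (dQ_d/dp)·(p/Q_d) = (-15265.8) × (1.04/49003.1) = -0.3239…

-0.32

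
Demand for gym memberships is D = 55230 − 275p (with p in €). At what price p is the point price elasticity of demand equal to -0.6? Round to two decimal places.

Ed = −275p/(55230 − 275p). Set this equal to -0.6:
275p = 0.6·(55230 − 275p) ⇒ 275p(1 + 0.6) = 0.6·55230
p = 0.6·55230 / (275·1.6) = 75.3136…

75.31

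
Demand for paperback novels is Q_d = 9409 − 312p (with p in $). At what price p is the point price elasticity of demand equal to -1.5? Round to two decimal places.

Ed = −312p/(9409 − 312p). Set this equal to -1.5:
312p = 1.5·(9409 − 312p) ⇒ 312p(1 + 1.5) = 1.5·9409
p = 1.5·9409 / (312·2.5) = 18.0942…

18.09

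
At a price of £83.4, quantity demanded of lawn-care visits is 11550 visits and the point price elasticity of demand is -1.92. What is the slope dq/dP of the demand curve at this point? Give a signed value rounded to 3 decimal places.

Ed = (dq/dP)·(P/q) ⇒ dq/dP = Ed·q/P = (-1.92)·11550/83.4 = -265.89928…

-265.899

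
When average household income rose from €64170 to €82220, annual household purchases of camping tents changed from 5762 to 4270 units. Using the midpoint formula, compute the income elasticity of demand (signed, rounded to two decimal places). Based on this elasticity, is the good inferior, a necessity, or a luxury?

%ΔQ = (4270 − 5762)/[( 5762 + 4270)/2] = -1492/5016 = -0.297448…
%ΔIncome = (82220 − 64170)/[( 64170 + 82220)/2] = 18050/73195 = 0.246601…
E_income = (-1492/5016) / (18050/73195) = -1.2061…
E_income < 0 ⇒ inferior good.

-1.21; inferior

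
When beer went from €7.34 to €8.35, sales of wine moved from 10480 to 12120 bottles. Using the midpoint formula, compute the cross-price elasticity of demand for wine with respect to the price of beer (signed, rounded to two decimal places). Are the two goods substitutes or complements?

1.13; substitutes

%ΔQ_{wine} = (12120 − 10480)/avg = 1640/11300 = 0.145132…
%ΔP_{beer} = (8.35 − 7.34)/avg = 1.01/7.845 = 0.128744…
E_cross = (1640/11300) / (1.01/7.845) = 1.1272…
E_cross > 0 ⇒ the goods are substitutes.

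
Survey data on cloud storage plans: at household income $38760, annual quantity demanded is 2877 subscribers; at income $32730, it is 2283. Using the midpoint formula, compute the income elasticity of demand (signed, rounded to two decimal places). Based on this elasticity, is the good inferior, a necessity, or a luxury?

%ΔQ = (2283 − 2877)/[( 2877 + 2283)/2] = -594/2580 = -0.230232…
%ΔIncome = (32730 − 38760)/[( 38760 + 32730)/2] = -6030/35745 = -0.168694…
E_income = (-594/2580) / (-6030/35745) = 1.3647…
E_income > 1 ⇒ normal good, luxury.

1.36; luxury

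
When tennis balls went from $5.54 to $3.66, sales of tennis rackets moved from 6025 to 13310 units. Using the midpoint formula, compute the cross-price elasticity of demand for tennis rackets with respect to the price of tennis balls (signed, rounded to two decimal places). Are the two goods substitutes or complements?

-1.84; complements

%ΔQ_{tennis rackets} = (13310 − 6025)/avg = 7285/9667.5 = 0.753555…
%ΔP_{tennis balls} = (3.66 − 5.54)/avg = -1.88/4.6 = -0.408695…
E_cross = (7285/9667.5) / (-1.88/4.6) = -1.8438…
E_cross < 0 ⇒ the goods are complements.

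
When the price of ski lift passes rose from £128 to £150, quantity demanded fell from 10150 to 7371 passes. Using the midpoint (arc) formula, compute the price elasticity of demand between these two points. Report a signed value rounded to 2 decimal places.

%ΔQ = (7371 − 10150) / [(10150 + 7371)/2] = -2779/8760.5 = -0.317219…
%ΔP = (150 − 128) / [(128 + 150)/2] = 22/139 = 0.158273…
Arc Ed = %ΔQ / %ΔP = (-2779/8760.5) / (22/139) = -2.0042…

-2.00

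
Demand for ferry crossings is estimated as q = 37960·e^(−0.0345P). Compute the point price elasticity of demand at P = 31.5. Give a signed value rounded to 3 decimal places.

dq/dP = −0.0345·q = -441.749. At P = 31.5, q = 12804.3.
Ed = (dq/dP)·(P/q) = (-441.749) × (31.5/12804.3) = -1.08675

-1.087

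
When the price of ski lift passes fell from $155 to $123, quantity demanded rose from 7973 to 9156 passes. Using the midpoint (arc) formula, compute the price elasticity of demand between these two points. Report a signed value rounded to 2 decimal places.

-0.60

%ΔQ = (9156 − 7973) / [(7973 + 9156)/2] = 1183/8564.5 = 0.138128…
%ΔP = (123 − 155) / [(155 + 123)/2] = -32/139 = -0.230215…
Arc Ed = %ΔQ / %ΔP = (1183/8564.5) / (-32/139) = -0.5999…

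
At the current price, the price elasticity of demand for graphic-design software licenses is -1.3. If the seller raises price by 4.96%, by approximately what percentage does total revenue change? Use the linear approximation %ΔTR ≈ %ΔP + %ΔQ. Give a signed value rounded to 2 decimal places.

%ΔQ ≈ Ed × %ΔP = (-1.3) × (+4.96%) = -6.4480%
%ΔTR ≈ %ΔP + %ΔQ = (+4.96%) + (-6.4480%) = -1.4880%

-1.49%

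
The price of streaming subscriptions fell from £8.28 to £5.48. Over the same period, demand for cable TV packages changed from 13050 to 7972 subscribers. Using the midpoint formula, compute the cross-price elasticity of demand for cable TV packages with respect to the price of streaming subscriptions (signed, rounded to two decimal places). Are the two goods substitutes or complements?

%ΔQ_{cable TV packages} = (7972 − 13050)/avg = -5078/10511 = -0.483112…
%ΔP_{streaming subscriptions} = (5.48 − 8.28)/avg = -2.8/6.88 = -0.406976…
E_cross = (-5078/10511) / (-2.8/6.88) = 1.1870…
E_cross > 0 ⇒ the goods are substitutes.

1.19; substitutes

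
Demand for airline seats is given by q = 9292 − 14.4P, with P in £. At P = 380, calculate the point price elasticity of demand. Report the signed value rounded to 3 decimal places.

dq/dP = −14.4. At P = 380, q = 9292 − 14.4(380) = 3820.
Ed = (dq/dP)·(P/q) = −14.4 × (380/3820) = -1.43246…

-1.432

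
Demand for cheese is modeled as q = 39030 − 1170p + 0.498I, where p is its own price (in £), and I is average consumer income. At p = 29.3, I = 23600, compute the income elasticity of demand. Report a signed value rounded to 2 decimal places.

At the given values, q = 39030 − 1170(29.3) + 0.498(23600) = 16501.8.
∂q/∂I = 0.498.
E = (0.498) × (23600/16501.8) = 0.7122…

0.71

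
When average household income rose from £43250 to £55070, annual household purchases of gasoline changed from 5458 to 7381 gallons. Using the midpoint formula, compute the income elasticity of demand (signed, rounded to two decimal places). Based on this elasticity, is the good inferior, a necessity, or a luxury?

1.25; luxury

%ΔQ = (7381 − 5458)/[( 5458 + 7381)/2] = 1923/6419.5 = 0.299556…
%ΔIncome = (55070 − 43250)/[( 43250 + 55070)/2] = 11820/49160 = 0.240439…
E_income = (1923/6419.5) / (11820/49160) = 1.2458…
E_income > 1 ⇒ normal good, luxury.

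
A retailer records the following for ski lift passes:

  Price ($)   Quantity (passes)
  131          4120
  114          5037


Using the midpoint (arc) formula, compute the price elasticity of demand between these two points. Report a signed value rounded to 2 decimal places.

-1.44

%ΔQ = (5037 − 4120) / [(4120 + 5037)/2] = 917/4578.5 = 0.200283…
%ΔP = (114 − 131) / [(131 + 114)/2] = -17/122.5 = -0.138775…
Arc Ed = %ΔQ / %ΔP = (917/4578.5) / (-17/122.5) = -1.4432…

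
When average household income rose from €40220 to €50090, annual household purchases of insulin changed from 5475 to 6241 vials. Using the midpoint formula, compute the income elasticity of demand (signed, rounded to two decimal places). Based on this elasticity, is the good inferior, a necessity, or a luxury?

%ΔQ = (6241 − 5475)/[( 5475 + 6241)/2] = 766/5858 = 0.130761…
%ΔIncome = (50090 − 40220)/[( 40220 + 50090)/2] = 9870/45155 = 0.218580…
E_income = (766/5858) / (9870/45155) = 0.5982…
0 < E_income < 1 ⇒ normal good, necessity.

0.60; necessity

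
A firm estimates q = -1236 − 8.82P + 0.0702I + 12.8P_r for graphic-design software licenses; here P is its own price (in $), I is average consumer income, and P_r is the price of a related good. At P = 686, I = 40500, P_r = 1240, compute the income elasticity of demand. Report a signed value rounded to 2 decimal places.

0.25

At the given values, q = -1236 − 8.82(686) + 0.0702(40500) + 12.8(1240) = 11428.58.
∂q/∂I = 0.0702.
E = (0.0702) × (40500/11428.58) = 0.2487…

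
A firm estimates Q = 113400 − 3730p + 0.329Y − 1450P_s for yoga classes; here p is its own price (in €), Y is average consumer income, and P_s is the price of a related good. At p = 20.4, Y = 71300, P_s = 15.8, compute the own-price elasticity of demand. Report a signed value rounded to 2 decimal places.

-2.01

At the given values, Q = 113400 − 3730(20.4) + 0.329(71300) − 1450(15.8) = 37855.7.
∂Q/∂p = −3730.
E = (-3730) × (20.4/37855.7) = -2.0100…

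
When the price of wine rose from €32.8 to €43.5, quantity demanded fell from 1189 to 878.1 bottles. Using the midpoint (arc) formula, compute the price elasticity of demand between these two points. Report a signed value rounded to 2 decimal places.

%ΔQ = (878.1 − 1189) / [(1189 + 878.1)/2] = -310.9/1033.55 = -0.300807…
%ΔP = (43.5 − 32.8) / [(32.8 + 43.5)/2] = 10.7/38.15 = 0.280471…
Arc Ed = %ΔQ / %ΔP = (-310.9/1033.55) / (10.7/38.15) = -1.0725…

-1.07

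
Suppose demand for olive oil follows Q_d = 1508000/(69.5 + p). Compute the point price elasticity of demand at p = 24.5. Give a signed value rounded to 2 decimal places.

dQ_d/dp = −1508000/(69.5 + p)² = -170.665. At p = 24.5, Q_d = 16042.6.
Ed = (dQ_d/dp)·(p/Q_d) = (-170.665) × (24.5/16042.6) = -0.2606…

-0.26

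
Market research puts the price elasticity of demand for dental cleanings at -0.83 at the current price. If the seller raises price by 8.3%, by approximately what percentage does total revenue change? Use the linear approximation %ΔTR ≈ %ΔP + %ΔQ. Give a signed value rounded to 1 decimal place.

%ΔQ ≈ Ed × %ΔP = (-0.83) × (+8.3%) = -6.8890%
%ΔTR ≈ %ΔP + %ΔQ = (+8.3%) + (-6.8890%) = +1.4110%

+1.4%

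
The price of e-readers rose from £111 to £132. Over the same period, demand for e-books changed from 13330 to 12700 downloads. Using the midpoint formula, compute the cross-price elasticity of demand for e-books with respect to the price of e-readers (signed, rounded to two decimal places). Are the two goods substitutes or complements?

%ΔQ_{e-books} = (12700 − 13330)/avg = -630/13015 = -0.048405…
%ΔP_{e-readers} = (132 − 111)/avg = 21/121.5 = 0.172839…
E_cross = (-630/13015) / (21/121.5) = -0.2800…
E_cross < 0 ⇒ the goods are complements.

-0.28; complements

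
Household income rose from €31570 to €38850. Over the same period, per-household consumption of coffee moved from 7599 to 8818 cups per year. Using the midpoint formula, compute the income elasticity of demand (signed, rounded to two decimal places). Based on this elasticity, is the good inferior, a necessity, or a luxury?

0.72; necessity

%ΔQ = (8818 − 7599)/[( 7599 + 8818)/2] = 1219/8208.5 = 0.148504…
%ΔIncome = (38850 − 31570)/[( 31570 + 38850)/2] = 7280/35210 = 0.206759…
E_income = (1219/8208.5) / (7280/35210) = 0.7182…
0 < E_income < 1 ⇒ normal good, necessity.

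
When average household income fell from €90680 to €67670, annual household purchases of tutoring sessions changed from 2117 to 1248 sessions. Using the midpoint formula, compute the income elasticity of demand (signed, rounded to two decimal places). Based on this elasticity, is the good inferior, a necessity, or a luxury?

1.78; luxury

%ΔQ = (1248 − 2117)/[( 2117 + 1248)/2] = -869/1682.5 = -0.516493…
%ΔIncome = (67670 − 90680)/[( 90680 + 67670)/2] = -23010/79175 = -0.290622…
E_income = (-869/1682.5) / (-23010/79175) = 1.7771…
E_income > 1 ⇒ normal good, luxury.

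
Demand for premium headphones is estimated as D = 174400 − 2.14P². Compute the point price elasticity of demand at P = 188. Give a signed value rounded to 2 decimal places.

dD/dP = −2·2.14·P = -804.64. At P = 188, D = 98763.84.
Ed = (dD/dP)·(P/D) = (-804.64) × (188/98763.84) = -1.5316…

-1.53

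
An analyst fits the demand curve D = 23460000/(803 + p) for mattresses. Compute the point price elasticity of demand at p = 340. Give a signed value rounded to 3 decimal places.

-0.297

dD/dp = −23460000/(803 + p)² = -17.9571. At p = 340, D = 20524.9.
Ed = (dD/dp)·(p/D) = (-17.9571) × (340/20524.9) = -0.29746…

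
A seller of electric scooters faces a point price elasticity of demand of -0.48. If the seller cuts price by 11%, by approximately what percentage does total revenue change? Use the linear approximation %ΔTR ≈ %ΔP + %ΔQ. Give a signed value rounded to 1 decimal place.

%ΔQ ≈ Ed × %ΔP = (-0.48) × (-11%) = +5.2800%
%ΔTR ≈ %ΔP + %ΔQ = (-11%) + (+5.2800%) = -5.7200%

-5.7%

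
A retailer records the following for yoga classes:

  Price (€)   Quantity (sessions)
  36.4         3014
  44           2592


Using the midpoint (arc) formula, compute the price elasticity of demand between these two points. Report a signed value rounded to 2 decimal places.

%ΔQ = (2592 − 3014) / [(3014 + 2592)/2] = -422/2803 = -0.150552…
%ΔP = (44 − 36.4) / [(36.4 + 44)/2] = 7.6/40.2 = 0.189054…
Arc Ed = %ΔQ / %ΔP = (-422/2803) / (7.6/40.2) = -0.7963…

-0.80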